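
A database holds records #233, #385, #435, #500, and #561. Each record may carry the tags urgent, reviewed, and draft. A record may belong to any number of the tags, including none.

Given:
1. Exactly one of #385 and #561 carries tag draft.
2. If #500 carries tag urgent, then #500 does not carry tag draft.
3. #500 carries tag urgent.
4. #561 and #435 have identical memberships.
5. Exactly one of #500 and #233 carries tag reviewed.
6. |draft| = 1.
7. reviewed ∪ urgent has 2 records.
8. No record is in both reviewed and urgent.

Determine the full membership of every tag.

urgent = {#500}; reviewed = {#233}; draft = {#385}

From (3): #500 ∈ urgent.
(2): #500 ∉ draft.
(8) (disjoint): #500 ∉ reviewed.
(5) (exactly one): #233 ∈ reviewed.
(8) (disjoint): #233 ∉ urgent.
Suppose #233 ∈ draft: no assignment then satisfies all the clues, so #233 ∉ draft.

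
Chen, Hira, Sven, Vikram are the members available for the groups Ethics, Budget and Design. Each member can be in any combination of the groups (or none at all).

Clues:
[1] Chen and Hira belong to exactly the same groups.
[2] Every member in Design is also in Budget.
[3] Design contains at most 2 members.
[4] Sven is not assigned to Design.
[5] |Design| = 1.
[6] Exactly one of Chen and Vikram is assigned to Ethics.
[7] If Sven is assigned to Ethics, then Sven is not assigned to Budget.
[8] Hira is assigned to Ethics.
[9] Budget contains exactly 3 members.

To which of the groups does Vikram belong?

Vikram: Budget, Design

From (4): Sven ∉ Design.
From (8): Hira ∈ Ethics.
(1): Chen matches Hira: Chen ∈ Ethics.
(6) (exactly one): Vikram ∉ Ethics.
Suppose Vikram ∉ Budget: no assignment then satisfies all the clues, so Vikram ∈ Budget.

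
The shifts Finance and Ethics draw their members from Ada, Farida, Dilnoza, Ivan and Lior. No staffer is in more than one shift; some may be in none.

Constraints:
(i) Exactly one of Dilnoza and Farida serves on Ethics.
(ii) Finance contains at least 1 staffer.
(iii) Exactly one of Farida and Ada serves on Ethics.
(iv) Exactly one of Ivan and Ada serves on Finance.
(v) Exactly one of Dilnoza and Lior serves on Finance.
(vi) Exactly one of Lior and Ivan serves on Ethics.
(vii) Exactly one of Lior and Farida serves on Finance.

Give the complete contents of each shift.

Finance = {Ada, Lior}; Ethics = {Farida, Ivan}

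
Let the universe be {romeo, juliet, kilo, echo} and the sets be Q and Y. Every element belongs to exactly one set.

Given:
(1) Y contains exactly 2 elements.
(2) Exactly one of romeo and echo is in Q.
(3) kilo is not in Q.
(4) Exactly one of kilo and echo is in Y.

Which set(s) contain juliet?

juliet: Q

From (3): kilo ∉ Q.
Only one set left: kilo ∈ Y.
(4) (exactly one): echo ∉ Y.
Only one set left: echo ∈ Q.
(2) (exactly one): romeo ∉ Q.
Only one set left: romeo ∈ Y.
(1): Y already has 2, so the rest are out.
Only one set left: juliet ∈ Q.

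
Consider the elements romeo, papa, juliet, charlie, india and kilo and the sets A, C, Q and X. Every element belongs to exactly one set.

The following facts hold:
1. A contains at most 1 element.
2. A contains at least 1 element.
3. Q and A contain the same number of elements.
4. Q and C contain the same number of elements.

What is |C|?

1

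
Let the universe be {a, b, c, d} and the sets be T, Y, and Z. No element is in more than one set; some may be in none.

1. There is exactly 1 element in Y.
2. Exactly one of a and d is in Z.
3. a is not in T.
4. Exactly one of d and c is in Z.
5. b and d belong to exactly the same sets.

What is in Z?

Z = {b, d}

From (3): a ∉ T.
Suppose a ∈ Z: no assignment then satisfies all the clues, so a ∉ Z.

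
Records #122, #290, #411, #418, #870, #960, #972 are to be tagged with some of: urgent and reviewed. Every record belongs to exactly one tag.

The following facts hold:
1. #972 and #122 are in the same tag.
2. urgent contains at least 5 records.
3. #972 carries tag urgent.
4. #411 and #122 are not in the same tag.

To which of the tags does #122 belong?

#122: urgent

From (3): #972 ∈ urgent.
(1): #122 matches #972: #122 ∈ urgent.
(4): #411 ∉ urgent.
Only one tag left: #411 ∈ reviewed.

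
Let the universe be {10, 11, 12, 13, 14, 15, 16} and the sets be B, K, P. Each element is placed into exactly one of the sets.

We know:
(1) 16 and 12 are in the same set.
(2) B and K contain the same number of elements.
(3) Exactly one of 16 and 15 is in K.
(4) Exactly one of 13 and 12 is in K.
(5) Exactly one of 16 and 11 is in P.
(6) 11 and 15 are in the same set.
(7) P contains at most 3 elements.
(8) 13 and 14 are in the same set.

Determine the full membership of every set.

B = {13, 14}; K = {12, 16}; P = {10, 11, 15}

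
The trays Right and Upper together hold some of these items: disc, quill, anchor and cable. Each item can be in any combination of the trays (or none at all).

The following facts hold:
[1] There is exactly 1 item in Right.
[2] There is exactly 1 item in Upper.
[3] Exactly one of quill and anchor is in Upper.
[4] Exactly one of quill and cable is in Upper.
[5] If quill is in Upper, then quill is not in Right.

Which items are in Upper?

Upper = {quill}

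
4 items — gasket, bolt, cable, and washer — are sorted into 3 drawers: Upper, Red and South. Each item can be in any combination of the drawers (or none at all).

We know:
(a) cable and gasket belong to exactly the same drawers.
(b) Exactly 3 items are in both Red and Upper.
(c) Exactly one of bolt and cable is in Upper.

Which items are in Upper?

Upper = {cable, gasket, washer}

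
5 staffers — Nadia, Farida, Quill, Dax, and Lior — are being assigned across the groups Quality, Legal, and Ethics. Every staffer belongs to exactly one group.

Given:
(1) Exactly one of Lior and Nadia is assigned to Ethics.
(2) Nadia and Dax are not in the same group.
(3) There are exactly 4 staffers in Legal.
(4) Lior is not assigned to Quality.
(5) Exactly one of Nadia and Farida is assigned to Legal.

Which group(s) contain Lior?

From (4): Lior ∉ Quality.
Suppose Lior ∉ Legal: no assignment then satisfies all the clues, so Lior ∈ Legal.

Lior: Legal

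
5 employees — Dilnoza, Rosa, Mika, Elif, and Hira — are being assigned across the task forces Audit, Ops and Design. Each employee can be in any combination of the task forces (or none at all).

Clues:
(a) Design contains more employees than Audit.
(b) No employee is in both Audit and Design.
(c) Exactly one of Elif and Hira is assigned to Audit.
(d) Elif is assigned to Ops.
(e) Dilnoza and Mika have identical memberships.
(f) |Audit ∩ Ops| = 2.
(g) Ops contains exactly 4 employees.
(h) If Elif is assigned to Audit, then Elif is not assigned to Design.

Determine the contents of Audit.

From (d): Elif ∈ Ops.
Suppose Dilnoza ∈ Audit: no assignment then satisfies all the clues, so Dilnoza ∉ Audit.

Audit = {Elif, Rosa}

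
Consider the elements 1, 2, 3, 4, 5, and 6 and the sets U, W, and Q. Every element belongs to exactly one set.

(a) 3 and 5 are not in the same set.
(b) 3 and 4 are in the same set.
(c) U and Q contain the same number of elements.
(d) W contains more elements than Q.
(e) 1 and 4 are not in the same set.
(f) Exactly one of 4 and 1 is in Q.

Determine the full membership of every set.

U = {5}; W = {2, 3, 4, 6}; Q = {1}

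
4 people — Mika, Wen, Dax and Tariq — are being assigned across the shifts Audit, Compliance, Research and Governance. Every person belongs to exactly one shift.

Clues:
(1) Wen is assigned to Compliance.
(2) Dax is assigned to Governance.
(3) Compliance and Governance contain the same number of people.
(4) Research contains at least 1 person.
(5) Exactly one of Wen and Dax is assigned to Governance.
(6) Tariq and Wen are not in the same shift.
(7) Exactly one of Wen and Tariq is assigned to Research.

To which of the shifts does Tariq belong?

Tariq: Research

From (1): Wen ∈ Compliance.
From (2): Dax ∈ Governance.
(6): Tariq ∉ Compliance.
(7) (exactly one): Tariq ∈ Research.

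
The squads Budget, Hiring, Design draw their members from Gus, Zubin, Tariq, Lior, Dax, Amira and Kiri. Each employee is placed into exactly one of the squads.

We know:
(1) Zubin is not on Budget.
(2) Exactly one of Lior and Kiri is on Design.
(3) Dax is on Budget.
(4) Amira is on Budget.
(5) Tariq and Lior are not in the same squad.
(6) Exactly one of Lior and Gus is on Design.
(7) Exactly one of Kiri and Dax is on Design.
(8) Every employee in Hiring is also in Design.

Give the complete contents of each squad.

Budget = {Amira, Dax, Lior}; Hiring = {}; Design = {Gus, Kiri, Tariq, Zubin}

From (1): Zubin ∉ Budget.
From (3): Dax ∈ Budget.
From (4): Amira ∈ Budget.
(7) (exactly one): Kiri ∈ Design.
(2) (exactly one): Lior ∉ Design.
(6) (exactly one): Gus ∈ Design.
(8) contrapositive: Lior ∉ Hiring.
Only one squad left: Lior ∈ Budget.
(5): Tariq ∉ Budget.
Suppose Zubin ∈ Hiring: no assignment then satisfies all the clues, so Zubin ∉ Hiring.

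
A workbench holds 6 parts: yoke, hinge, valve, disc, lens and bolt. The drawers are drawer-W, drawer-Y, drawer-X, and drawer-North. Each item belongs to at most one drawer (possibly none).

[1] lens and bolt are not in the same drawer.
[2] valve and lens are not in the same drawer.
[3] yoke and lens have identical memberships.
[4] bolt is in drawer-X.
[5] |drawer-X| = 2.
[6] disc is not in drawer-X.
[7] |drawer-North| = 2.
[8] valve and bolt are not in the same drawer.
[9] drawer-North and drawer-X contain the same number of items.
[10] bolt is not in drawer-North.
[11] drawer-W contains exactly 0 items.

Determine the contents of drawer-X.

drawer-X = {bolt, hinge}

From (4): bolt ∈ drawer-X.
From (6): disc ∉ drawer-X.
(1): lens ∉ drawer-X.
(3): yoke matches lens: yoke ∉ drawer-X.
(8): valve ∉ drawer-X.
(11): drawer-W already has 0, so the rest are out.
(5): only 2 candidates remain for drawer-X, so all are in.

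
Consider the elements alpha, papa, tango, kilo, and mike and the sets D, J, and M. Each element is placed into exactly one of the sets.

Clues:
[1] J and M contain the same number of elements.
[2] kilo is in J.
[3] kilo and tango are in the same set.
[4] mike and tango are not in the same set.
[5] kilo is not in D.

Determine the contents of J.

J = {kilo, tango}

From (2): kilo ∈ J.
(3): tango matches kilo: tango ∉ D.
(3): tango matches kilo: tango ∈ J.
(4): mike ∉ J.
Suppose alpha ∈ J: no assignment then satisfies all the clues, so alpha ∉ J.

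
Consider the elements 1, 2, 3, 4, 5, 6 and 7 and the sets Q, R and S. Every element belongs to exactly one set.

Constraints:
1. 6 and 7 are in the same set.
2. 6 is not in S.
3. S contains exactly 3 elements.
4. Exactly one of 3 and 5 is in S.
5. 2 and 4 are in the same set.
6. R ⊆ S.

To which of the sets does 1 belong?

1: Q

From (2): 6 ∉ S.
(1): 7 matches 6: 7 ∉ S.
(6) contrapositive: 6 ∉ R.
(6) contrapositive: 7 ∉ R.
Only one set left: 6 ∈ Q.
Only one set left: 7 ∈ Q.
Suppose 1 ∉ Q: no assignment then satisfies all the clues, so 1 ∈ Q.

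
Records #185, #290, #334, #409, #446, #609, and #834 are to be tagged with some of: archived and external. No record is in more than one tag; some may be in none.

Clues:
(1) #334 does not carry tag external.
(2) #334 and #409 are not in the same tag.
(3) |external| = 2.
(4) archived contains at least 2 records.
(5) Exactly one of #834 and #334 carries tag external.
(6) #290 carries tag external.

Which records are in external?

external = {#290, #834}

From (1): #334 ∉ external.
From (6): #290 ∈ external.
(5) (exactly one): #834 ∈ external.
(3): external already has 2, so the rest are out.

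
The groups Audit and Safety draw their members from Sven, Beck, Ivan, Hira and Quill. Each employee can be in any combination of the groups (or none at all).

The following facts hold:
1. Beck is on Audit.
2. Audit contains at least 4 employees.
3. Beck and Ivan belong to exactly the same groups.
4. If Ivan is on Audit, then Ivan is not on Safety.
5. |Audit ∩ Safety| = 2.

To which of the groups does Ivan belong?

Ivan: Audit

From (1): Beck ∈ Audit.
(3): Ivan matches Beck: Ivan ∈ Audit.
(4): Ivan ∉ Safety.
(3): Beck matches Ivan: Beck ∉ Safety.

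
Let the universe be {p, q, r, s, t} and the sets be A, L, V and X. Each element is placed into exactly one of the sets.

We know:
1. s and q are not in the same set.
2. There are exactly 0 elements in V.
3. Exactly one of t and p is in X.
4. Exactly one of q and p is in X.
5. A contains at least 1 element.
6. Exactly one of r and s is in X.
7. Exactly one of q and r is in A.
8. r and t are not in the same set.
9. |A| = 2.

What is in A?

A = {q, t}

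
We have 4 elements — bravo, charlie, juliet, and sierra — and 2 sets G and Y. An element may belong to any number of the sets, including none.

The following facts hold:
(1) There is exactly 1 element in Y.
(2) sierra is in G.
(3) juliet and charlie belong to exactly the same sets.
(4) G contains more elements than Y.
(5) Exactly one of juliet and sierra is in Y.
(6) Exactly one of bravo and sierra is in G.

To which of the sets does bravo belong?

bravo: none

From (2): sierra ∈ G.
(6) (exactly one): bravo ∉ G.
Suppose bravo ∈ Y: no assignment then satisfies all the clues, so bravo ∉ Y.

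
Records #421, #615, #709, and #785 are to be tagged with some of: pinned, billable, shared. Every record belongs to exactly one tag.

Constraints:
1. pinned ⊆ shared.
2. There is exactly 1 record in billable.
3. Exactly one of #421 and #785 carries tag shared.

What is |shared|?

3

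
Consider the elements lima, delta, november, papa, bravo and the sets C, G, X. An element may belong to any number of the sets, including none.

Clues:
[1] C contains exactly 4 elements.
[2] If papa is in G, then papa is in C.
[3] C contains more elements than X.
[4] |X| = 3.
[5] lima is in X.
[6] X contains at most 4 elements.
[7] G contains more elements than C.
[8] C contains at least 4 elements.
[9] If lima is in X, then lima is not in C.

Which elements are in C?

C = {bravo, delta, november, papa}

From (5): lima ∈ X.
(9): lima ∉ C.
(1): only 4 candidates remain for C, so all are in.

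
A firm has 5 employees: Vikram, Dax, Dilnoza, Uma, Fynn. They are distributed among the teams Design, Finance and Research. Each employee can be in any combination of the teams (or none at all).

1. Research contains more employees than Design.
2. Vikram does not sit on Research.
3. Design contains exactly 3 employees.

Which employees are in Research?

Research = {Dax, Dilnoza, Fynn, Uma}

From (2): Vikram ∉ Research.
Suppose Dax ∉ Research: no assignment then satisfies all the clues, so Dax ∈ Research.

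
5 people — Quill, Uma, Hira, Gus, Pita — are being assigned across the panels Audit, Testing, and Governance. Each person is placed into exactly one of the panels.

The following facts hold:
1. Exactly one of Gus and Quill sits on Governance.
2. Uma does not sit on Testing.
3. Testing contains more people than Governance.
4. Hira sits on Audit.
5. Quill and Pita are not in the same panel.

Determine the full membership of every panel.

Audit = {Hira, Uma}; Testing = {Gus, Pita}; Governance = {Quill}

From (2): Uma ∉ Testing.
From (4): Hira ∈ Audit.
Suppose Quill ∈ Audit: no assignment then satisfies all the clues, so Quill ∉ Audit.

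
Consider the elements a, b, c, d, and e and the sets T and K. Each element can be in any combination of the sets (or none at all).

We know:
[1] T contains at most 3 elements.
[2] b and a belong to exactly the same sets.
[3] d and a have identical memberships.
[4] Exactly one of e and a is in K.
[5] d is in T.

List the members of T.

From (5): d ∈ T.
(3): a matches d: a ∈ T.
(2): b matches a: b ∈ T.
(1): T already has 3, so the rest are out.

T = {a, b, d}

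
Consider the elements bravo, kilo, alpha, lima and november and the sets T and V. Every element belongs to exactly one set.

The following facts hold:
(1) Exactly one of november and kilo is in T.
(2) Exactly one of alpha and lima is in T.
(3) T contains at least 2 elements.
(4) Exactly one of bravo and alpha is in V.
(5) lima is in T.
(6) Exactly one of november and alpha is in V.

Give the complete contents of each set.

T = {bravo, lima, november}; V = {alpha, kilo}

From (5): lima ∈ T.
(2) (exactly one): alpha ∉ T.
Only one set left: alpha ∈ V.
(4) (exactly one): bravo ∉ V.
(6) (exactly one): november ∉ V.
Only one set left: bravo ∈ T.
Only one set left: november ∈ T.
(1) (exactly one): kilo ∉ T.
Only one set left: kilo ∈ V.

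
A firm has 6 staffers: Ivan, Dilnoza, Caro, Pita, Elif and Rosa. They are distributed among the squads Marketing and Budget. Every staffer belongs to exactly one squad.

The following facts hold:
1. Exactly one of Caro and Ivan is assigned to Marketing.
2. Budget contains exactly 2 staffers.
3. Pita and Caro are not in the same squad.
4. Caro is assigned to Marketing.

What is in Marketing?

Marketing = {Caro, Dilnoza, Elif, Rosa}

From (4): Caro ∈ Marketing.
(1) (exactly one): Ivan ∉ Marketing.
(3): Pita ∉ Marketing.
Only one squad left: Ivan ∈ Budget.
Only one squad left: Pita ∈ Budget.
(2): Budget already has 2, so the rest are out.
Only one squad left: Dilnoza ∈ Marketing.
Only one squad left: Elif ∈ Marketing.
Only one squad left: Rosa ∈ Marketing.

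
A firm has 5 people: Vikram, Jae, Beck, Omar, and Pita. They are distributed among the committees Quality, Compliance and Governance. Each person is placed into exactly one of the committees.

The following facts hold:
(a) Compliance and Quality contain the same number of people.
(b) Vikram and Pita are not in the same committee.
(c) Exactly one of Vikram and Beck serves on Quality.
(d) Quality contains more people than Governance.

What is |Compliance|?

2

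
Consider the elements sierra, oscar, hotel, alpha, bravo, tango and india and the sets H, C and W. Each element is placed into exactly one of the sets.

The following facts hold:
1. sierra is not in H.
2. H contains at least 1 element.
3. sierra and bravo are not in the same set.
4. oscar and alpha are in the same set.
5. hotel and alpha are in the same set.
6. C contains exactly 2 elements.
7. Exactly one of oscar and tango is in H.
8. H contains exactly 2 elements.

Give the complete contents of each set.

H = {bravo, tango}; C = {india, sierra}; W = {alpha, hotel, oscar}

From (1): sierra ∉ H.
Suppose sierra ∉ C: no assignment then satisfies all the clues, so sierra ∈ C.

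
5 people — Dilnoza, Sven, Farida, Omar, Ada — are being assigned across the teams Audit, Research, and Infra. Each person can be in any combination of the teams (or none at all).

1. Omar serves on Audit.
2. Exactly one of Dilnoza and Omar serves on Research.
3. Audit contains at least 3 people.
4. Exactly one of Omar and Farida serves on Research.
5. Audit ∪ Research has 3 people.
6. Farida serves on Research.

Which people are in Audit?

Audit = {Dilnoza, Farida, Omar}

From (1): Omar ∈ Audit.
From (6): Farida ∈ Research.
(4) (exactly one): Omar ∉ Research.
(2) (exactly one): Dilnoza ∈ Research.
Suppose Dilnoza ∉ Audit: no assignment then satisfies all the clues, so Dilnoza ∈ Audit.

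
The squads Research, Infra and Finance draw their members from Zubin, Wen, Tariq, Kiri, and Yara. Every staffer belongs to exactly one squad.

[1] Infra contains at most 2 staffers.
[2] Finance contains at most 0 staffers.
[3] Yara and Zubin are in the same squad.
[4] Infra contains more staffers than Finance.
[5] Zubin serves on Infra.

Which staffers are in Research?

Research = {Kiri, Tariq, Wen}

From (5): Zubin ∈ Infra.
(2): Finance already has 0, so the rest are out.
(3): Yara matches Zubin: Yara ∉ Research.
(3): Yara matches Zubin: Yara ∈ Infra.
(1): Infra already has 2, so the rest are out.
Only one squad left: Wen ∈ Research.
Only one squad left: Tariq ∈ Research.
Only one squad left: Kiri ∈ Research.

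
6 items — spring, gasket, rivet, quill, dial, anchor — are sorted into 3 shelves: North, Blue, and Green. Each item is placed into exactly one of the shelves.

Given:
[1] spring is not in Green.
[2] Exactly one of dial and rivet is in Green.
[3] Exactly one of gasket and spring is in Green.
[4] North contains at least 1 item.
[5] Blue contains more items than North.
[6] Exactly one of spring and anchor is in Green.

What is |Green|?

3

From (1): spring ∉ Green.
(3) (exactly one): gasket ∈ Green.
(6) (exactly one): anchor ∈ Green.
Suppose quill ∈ Green: no assignment then satisfies all the clues, so quill ∉ Green.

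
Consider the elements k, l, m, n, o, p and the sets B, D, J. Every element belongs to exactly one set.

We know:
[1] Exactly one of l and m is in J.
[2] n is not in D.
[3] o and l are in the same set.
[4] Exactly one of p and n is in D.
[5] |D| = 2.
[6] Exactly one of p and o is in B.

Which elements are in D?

From (2): n ∉ D.
(4) (exactly one): p ∈ D.
(6) (exactly one): o ∈ B.
(3): l matches o: l ∈ B.
(1) (exactly one): m ∈ J.
(5): only 2 candidates remain for D, so all are in.

D = {k, p}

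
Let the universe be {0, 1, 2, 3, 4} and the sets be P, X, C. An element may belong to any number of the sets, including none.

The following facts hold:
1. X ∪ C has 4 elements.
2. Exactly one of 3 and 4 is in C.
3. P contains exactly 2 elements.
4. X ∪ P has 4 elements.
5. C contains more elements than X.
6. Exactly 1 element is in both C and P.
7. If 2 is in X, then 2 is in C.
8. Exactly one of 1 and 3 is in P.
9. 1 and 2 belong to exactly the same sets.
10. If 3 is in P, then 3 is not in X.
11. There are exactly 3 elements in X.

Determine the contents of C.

C = {0, 1, 2, 4}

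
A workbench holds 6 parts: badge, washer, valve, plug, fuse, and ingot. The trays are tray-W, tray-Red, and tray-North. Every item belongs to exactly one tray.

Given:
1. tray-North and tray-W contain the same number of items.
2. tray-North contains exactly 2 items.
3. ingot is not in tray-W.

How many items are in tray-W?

2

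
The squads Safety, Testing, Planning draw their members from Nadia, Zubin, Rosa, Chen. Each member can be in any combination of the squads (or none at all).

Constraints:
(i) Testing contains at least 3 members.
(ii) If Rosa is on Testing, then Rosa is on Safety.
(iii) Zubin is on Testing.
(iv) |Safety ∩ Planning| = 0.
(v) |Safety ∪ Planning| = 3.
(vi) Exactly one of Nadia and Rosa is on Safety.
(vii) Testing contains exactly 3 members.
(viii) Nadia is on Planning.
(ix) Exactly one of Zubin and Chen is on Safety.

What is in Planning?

Planning = {Nadia}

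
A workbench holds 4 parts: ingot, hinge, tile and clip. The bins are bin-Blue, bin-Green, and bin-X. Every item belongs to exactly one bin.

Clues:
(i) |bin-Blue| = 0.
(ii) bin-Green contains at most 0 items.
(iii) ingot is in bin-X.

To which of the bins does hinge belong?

hinge: bin-X

From (iii): ingot ∈ bin-X.
(i): bin-Blue already has 0, so the rest are out.
(ii): bin-Green already has 0, so the rest are out.
Only one bin left: hinge ∈ bin-X.
Only one bin left: tile ∈ bin-X.
Only one bin left: clip ∈ bin-X.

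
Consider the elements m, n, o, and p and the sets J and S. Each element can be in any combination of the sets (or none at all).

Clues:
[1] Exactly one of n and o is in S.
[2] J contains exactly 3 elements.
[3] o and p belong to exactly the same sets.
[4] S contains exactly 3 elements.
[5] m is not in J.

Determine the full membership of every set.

J = {n, o, p}; S = {m, o, p}

From (5): m ∉ J.
(2): only 3 candidates remain for J, so all are in.
Suppose m ∉ S: no assignment then satisfies all the clues, so m ∈ S.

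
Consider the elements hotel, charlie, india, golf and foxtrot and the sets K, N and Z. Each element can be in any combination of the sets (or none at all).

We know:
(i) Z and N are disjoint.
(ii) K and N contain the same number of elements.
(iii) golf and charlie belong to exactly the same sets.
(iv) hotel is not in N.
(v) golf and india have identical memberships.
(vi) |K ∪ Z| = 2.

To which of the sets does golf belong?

golf: none

From (iv): hotel ∉ N.
Suppose golf ∈ K: no assignment then satisfies all the clues, so golf ∉ K.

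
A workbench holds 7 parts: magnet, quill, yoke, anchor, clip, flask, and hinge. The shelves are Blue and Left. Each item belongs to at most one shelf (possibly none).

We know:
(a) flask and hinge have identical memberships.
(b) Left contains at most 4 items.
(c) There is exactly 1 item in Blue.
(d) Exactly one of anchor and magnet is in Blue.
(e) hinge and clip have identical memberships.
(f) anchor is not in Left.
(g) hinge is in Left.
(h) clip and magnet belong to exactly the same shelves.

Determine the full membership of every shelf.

Blue = {anchor}; Left = {clip, flask, hinge, magnet}

From (f): anchor ∉ Left.
From (g): hinge ∈ Left.
(a): flask matches hinge: flask ∉ Blue.
(a): flask matches hinge: flask ∈ Left.
(e): clip matches hinge: clip ∉ Blue.
(e): clip matches hinge: clip ∈ Left.
(h): magnet matches clip: magnet ∉ Blue.
(h): magnet matches clip: magnet ∈ Left.
(b): Left already has 4, so the rest are out.
(d) (exactly one): anchor ∈ Blue.
(c): Blue already has 1, so the rest are out.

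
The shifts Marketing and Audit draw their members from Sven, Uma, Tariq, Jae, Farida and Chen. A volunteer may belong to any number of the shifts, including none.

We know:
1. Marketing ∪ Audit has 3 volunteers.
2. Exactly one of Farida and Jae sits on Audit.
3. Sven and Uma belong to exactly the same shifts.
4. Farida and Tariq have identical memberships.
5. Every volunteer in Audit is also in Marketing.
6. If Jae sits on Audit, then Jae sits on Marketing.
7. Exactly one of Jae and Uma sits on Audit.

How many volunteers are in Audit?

1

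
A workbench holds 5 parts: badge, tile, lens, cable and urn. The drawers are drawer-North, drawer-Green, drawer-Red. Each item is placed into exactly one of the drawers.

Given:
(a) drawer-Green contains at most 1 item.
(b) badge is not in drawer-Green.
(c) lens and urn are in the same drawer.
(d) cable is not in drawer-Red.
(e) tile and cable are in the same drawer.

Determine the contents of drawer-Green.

drawer-Green = {}

From (b): badge ∉ drawer-Green.
From (d): cable ∉ drawer-Red.
(e): tile matches cable: tile ∉ drawer-Red.
Suppose tile ∈ drawer-Green: no assignment then satisfies all the clues, so tile ∉ drawer-Green.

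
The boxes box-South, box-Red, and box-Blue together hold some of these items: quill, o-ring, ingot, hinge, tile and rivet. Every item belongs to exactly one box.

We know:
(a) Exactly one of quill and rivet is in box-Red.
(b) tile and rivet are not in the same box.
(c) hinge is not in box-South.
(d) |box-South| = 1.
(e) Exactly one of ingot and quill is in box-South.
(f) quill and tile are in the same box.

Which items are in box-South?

box-South = {ingot}

From (c): hinge ∉ box-South.
Suppose quill ∈ box-South: no assignment then satisfies all the clues, so quill ∉ box-South.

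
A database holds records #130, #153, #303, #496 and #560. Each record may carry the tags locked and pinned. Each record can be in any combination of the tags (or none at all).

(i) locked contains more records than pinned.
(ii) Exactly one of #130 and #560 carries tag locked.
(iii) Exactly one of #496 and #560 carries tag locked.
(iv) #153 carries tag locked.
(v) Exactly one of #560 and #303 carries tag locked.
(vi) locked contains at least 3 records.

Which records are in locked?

locked = {#130, #153, #303, #496}

From (iv): #153 ∈ locked.
Suppose #130 ∉ locked: no assignment then satisfies all the clues, so #130 ∈ locked.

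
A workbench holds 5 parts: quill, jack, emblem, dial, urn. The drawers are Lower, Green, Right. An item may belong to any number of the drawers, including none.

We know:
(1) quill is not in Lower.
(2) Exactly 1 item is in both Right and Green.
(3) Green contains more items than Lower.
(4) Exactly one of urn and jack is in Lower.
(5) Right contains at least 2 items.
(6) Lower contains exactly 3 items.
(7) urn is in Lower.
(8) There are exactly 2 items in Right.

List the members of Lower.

Lower = {dial, emblem, urn}

From (1): quill ∉ Lower.
From (7): urn ∈ Lower.
(4) (exactly one): jack ∉ Lower.
(6): only 3 candidates remain for Lower, so all are in.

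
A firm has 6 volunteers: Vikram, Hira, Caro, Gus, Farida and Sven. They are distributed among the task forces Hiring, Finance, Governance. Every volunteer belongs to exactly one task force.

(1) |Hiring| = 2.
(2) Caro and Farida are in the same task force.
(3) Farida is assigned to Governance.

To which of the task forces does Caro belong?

Caro: Governance

From (3): Farida ∈ Governance.
(2): Caro matches Farida: Caro ∉ Hiring.
(2): Caro matches Farida: Caro ∉ Finance.
(2): Caro matches Farida: Caro ∈ Governance.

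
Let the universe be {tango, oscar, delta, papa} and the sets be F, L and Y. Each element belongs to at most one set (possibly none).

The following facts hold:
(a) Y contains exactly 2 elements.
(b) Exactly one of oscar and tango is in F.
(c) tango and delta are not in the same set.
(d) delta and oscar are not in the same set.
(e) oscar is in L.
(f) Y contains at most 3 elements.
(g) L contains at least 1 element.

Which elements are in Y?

Y = {delta, papa}

From (e): oscar ∈ L.
(b) (exactly one): tango ∈ F.
(c): delta ∉ F.
(d): delta ∉ L.
(a): only 2 candidates remain for Y, so all are in.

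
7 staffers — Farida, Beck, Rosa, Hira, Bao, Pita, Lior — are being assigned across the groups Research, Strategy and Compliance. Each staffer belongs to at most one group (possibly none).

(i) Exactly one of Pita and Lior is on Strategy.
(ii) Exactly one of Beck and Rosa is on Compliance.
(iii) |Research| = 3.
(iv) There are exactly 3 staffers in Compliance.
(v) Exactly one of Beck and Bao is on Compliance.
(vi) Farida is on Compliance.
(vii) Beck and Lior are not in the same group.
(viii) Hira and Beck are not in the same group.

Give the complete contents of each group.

Research = {Bao, Hira, Rosa}; Strategy = {Lior}; Compliance = {Beck, Farida, Pita}

From (vi): Farida ∈ Compliance.
Suppose Beck ∈ Research: no assignment then satisfies all the clues, so Beck ∉ Research.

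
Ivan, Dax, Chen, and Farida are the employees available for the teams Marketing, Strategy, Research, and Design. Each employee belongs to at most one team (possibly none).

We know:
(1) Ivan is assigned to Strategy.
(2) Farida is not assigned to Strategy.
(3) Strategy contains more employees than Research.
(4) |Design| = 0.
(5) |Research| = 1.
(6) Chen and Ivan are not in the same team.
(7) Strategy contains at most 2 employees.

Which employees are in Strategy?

Strategy = {Dax, Ivan}

From (1): Ivan ∈ Strategy.
From (2): Farida ∉ Strategy.
(4): Design already has 0, so the rest are out.
(6): Chen ∉ Strategy.
Suppose Dax ∉ Strategy: no assignment then satisfies all the clues, so Dax ∈ Strategy.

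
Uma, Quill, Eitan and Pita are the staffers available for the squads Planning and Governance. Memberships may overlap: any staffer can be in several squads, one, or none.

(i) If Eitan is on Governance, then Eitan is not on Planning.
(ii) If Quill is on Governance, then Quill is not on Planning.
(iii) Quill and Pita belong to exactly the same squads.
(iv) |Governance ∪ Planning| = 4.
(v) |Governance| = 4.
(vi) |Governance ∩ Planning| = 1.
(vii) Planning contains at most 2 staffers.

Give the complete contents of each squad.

(v): only 4 candidates remain for Governance, so all are in.
(i): Eitan ∉ Planning.
(ii): Quill ∉ Planning.
(iii): Pita matches Quill: Pita ∉ Planning.
Suppose Uma ∉ Planning: no assignment then satisfies all the clues, so Uma ∈ Planning.

Planning = {Uma}; Governance = {Eitan, Pita, Quill, Uma}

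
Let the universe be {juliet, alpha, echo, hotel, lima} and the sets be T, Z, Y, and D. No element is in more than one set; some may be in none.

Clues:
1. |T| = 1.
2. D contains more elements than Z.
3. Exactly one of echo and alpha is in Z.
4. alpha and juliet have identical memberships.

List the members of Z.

Z = {echo}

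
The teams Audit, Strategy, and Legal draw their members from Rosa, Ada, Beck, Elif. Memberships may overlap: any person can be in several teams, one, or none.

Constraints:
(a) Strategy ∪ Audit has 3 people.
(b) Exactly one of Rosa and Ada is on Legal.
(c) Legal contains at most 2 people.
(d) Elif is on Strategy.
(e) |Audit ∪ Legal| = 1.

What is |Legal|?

1

From (d): Elif ∈ Strategy.
Suppose Beck ∈ Audit: no assignment then satisfies all the clues, so Beck ∉ Audit.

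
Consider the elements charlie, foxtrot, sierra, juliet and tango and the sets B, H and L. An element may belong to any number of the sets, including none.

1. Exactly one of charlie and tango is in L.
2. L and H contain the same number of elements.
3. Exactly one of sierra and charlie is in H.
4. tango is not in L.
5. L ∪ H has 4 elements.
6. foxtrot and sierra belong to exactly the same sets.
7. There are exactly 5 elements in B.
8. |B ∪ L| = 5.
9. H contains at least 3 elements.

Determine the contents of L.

L = {charlie, foxtrot, sierra}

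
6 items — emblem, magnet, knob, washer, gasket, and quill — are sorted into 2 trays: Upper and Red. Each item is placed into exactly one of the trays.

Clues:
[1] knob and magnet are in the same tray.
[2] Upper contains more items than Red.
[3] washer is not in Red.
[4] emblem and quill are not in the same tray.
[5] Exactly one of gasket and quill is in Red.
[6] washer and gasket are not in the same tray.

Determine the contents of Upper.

Upper = {knob, magnet, quill, washer}

From (3): washer ∉ Red.
Only one tray left: washer ∈ Upper.
(6): gasket ∉ Upper.
Only one tray left: gasket ∈ Red.
(5) (exactly one): quill ∉ Red.
Only one tray left: quill ∈ Upper.
(4): emblem ∉ Upper.
Only one tray left: emblem ∈ Red.
Suppose magnet ∉ Upper: no assignment then satisfies all the clues, so magnet ∈ Upper.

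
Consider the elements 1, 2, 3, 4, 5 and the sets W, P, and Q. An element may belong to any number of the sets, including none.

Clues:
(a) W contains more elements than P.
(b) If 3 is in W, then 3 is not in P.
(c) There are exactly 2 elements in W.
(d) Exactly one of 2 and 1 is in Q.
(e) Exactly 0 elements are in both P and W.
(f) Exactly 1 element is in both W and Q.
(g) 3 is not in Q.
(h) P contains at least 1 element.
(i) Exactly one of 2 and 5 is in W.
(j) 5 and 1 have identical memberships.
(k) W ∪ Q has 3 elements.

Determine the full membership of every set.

W = {2, 3}; P = {4}; Q = {2, 4}

From (g): 3 ∉ Q.
Suppose 1 ∈ W: no assignment then satisfies all the clues, so 1 ∉ W.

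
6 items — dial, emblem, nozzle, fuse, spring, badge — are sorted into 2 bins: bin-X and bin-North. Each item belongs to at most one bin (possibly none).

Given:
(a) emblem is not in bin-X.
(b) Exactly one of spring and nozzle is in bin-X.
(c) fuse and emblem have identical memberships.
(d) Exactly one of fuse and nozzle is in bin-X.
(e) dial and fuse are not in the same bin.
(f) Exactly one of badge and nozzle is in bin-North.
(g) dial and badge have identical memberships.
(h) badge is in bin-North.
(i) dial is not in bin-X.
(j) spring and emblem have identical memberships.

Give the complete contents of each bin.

bin-X = {nozzle}; bin-North = {badge, dial}

From (a): emblem ∉ bin-X.
From (h): badge ∈ bin-North.
From (i): dial ∉ bin-X.
(c): fuse matches emblem: fuse ∉ bin-X.
(d) (exactly one): nozzle ∈ bin-X.
(g): dial matches badge: dial ∈ bin-North.
(j): spring matches emblem: spring ∉ bin-X.
(e): fuse ∉ bin-North.
(c): emblem matches fuse: emblem ∉ bin-North.
(j): spring matches emblem: spring ∉ bin-North.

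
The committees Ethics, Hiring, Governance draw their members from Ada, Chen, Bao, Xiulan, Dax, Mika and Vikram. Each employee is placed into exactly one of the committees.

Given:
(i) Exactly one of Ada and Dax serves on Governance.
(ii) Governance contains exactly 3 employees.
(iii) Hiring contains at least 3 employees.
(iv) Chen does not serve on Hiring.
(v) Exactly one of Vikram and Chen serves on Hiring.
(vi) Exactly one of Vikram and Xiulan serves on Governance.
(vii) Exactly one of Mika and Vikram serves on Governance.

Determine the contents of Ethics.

From (iv): Chen ∉ Hiring.
(v) (exactly one): Vikram ∈ Hiring.
(vi) (exactly one): Xiulan ∈ Governance.
(vii) (exactly one): Mika ∈ Governance.
Suppose Ada ∈ Ethics: no assignment then satisfies all the clues, so Ada ∉ Ethics.

Ethics = {Chen}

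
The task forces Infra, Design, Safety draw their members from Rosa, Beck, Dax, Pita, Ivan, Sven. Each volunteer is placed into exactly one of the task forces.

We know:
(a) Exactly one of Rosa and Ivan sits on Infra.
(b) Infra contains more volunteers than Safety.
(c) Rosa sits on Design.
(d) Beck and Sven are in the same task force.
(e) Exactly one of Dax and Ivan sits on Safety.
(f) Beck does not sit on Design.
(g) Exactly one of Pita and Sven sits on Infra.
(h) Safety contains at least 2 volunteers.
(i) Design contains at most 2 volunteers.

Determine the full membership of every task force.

Infra = {Beck, Ivan, Sven}; Design = {Rosa}; Safety = {Dax, Pita}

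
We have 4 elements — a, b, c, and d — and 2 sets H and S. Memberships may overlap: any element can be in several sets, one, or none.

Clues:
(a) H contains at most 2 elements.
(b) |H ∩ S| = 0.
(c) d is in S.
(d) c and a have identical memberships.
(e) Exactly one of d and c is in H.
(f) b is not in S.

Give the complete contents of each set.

H = {a, c}; S = {d}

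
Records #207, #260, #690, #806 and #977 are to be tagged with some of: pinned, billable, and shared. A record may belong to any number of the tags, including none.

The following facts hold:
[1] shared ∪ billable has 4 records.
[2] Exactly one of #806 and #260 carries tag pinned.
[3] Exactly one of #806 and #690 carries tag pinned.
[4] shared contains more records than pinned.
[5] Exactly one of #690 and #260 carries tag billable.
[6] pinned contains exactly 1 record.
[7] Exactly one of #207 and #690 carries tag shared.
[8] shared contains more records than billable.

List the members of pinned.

pinned = {#806}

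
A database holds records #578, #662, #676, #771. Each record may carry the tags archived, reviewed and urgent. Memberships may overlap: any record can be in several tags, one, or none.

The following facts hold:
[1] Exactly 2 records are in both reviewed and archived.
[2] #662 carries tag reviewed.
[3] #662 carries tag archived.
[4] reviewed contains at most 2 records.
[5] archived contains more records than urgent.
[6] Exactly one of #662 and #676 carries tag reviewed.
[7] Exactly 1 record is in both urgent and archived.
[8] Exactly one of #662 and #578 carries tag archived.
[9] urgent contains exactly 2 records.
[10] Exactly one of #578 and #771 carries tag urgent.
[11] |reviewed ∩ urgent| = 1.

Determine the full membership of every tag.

archived = {#662, #676, #771}; reviewed = {#662, #771}; urgent = {#578, #662}

From (2): #662 ∈ reviewed.
From (3): #662 ∈ archived.
(6) (exactly one): #676 ∉ reviewed.
(8) (exactly one): #578 ∉ archived.
Suppose #578 ∈ reviewed: no assignment then satisfies all the clues, so #578 ∉ reviewed.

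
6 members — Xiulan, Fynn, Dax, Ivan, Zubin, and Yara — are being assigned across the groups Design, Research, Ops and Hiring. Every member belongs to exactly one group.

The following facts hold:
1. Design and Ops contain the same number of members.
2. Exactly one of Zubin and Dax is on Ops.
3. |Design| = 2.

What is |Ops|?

2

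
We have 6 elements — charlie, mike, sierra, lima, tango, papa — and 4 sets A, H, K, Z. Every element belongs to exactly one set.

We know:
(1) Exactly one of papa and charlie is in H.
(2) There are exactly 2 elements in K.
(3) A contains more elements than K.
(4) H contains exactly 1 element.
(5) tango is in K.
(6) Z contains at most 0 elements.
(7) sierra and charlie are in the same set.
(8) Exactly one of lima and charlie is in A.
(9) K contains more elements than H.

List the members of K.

K = {lima, tango}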